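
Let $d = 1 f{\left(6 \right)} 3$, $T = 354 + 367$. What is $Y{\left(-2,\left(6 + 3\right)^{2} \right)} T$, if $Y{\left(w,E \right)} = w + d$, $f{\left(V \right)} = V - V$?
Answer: $-1442$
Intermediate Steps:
$f{\left(V \right)} = 0$
$T = 721$
$d = 0$ ($d = 1 \cdot 0 \cdot 3 = 0 \cdot 3 = 0$)
$Y{\left(w,E \right)} = w$ ($Y{\left(w,E \right)} = w + 0 = w$)
$Y{\left(-2,\left(6 + 3\right)^{2} \right)} T = \left(-2\right) 721 = -1442$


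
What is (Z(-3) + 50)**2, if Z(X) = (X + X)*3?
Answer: 1024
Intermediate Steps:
Z(X) = 6*X (Z(X) = (2*X)*3 = 6*X)
(Z(-3) + 50)**2 = (6*(-3) + 50)**2 = (-18 + 50)**2 = 32**2 = 1024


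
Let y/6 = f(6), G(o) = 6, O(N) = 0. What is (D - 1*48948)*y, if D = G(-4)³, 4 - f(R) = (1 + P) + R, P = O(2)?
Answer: 877176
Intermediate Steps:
P = 0
f(R) = 3 - R (f(R) = 4 - ((1 + 0) + R) = 4 - (1 + R) = 4 + (-1 - R) = 3 - R)
y = -18 (y = 6*(3 - 1*6) = 6*(3 - 6) = 6*(-3) = -18)
D = 216 (D = 6³ = 216)
(D - 1*48948)*y = (216 - 1*48948)*(-18) = (216 - 48948)*(-18) = -48732*(-18) = 877176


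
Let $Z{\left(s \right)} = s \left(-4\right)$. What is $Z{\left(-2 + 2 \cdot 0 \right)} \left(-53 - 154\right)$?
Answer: $-1656$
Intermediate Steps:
$Z{\left(s \right)} = - 4 s$
$Z{\left(-2 + 2 \cdot 0 \right)} \left(-53 - 154\right) = - 4 \left(-2 + 2 \cdot 0\right) \left(-53 - 154\right) = - 4 \left(-2 + 0\right) \left(-207\right) = \left(-4\right) \left(-2\right) \left(-207\right) = 8 \left(-207\right) = -1656$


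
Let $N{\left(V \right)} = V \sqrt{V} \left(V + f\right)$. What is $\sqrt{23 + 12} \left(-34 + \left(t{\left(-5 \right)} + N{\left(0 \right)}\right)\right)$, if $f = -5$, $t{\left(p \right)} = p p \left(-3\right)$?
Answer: $- 109 \sqrt{35} \approx -644.85$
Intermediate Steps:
$t{\left(p \right)} = - 3 p^{2}$ ($t{\left(p \right)} = p^{2} \left(-3\right) = - 3 p^{2}$)
$N{\left(V \right)} = V^{\frac{3}{2}} \left(-5 + V\right)$ ($N{\left(V \right)} = V \sqrt{V} \left(V - 5\right) = V^{\frac{3}{2}} \left(-5 + V\right)$)
$\sqrt{23 + 12} \left(-34 + \left(t{\left(-5 \right)} + N{\left(0 \right)}\right)\right) = \sqrt{23 + 12} \left(-34 - \left(75 - 0^{\frac{3}{2}} \left(-5 + 0\right)\right)\right) = \sqrt{35} \left(-34 + \left(\left(-3\right) 25 + 0 \left(-5\right)\right)\right) = \sqrt{35} \left(-34 + \left(-75 + 0\right)\right) = \sqrt{35} \left(-34 - 75\right) = \sqrt{35} \left(-109\right) = - 109 \sqrt{35}$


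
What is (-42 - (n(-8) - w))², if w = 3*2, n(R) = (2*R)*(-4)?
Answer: 10000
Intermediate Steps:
n(R) = -8*R
w = 6
(-42 - (n(-8) - w))² = (-42 - (-8*(-8) - 1*6))² = (-42 - (64 - 6))² = (-42 - 1*58)² = (-42 - 58)² = (-100)² = 10000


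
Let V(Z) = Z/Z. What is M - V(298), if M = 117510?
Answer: 117509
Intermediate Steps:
V(Z) = 1
M - V(298) = 117510 - 1*1 = 117510 - 1 = 117509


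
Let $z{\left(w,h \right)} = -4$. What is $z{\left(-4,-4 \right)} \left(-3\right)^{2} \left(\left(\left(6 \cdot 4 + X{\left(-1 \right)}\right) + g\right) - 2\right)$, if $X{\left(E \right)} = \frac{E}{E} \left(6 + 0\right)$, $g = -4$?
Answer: $-864$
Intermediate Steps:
$X{\left(E \right)} = 6$ ($X{\left(E \right)} = 1 \cdot 6 = 6$)
$z{\left(-4,-4 \right)} \left(-3\right)^{2} \left(\left(\left(6 \cdot 4 + X{\left(-1 \right)}\right) + g\right) - 2\right) = - 4 \left(-3\right)^{2} \left(\left(\left(6 \cdot 4 + 6\right) - 4\right) - 2\right) = \left(-4\right) 9 \left(\left(\left(24 + 6\right) - 4\right) - 2\right) = - 36 \left(\left(30 - 4\right) - 2\right) = - 36 \left(26 - 2\right) = \left(-36\right) 24 = -864$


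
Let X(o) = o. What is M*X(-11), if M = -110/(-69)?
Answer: -1210/69 ≈ -17.536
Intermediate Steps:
M = 110/69 (M = -110*(-1/69) = 110/69 ≈ 1.5942)
M*X(-11) = (110/69)*(-11) = -1210/69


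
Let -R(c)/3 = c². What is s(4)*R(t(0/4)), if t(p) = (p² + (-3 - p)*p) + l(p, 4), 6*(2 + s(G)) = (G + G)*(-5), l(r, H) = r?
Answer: 0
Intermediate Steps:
s(G) = -2 - 5*G/3 (s(G) = -2 + ((G + G)*(-5))/6 = -2 + ((2*G)*(-5))/6 = -2 + (-10*G)/6 = -2 - 5*G/3)
t(p) = p + p² + p*(-3 - p) (t(p) = (p² + (-3 - p)*p) + p = (p² + p*(-3 - p)) + p = p + p² + p*(-3 - p))
R(c) = -3*c²
s(4)*R(t(0/4)) = (-2 - 5/3*4)*(-3*(-0/4)²) = (-2 - 20/3)*(-3*(-0/4)²) = -(-26)*(-2*0)² = -(-26)*0² = -(-26)*0 = -26/3*0 = 0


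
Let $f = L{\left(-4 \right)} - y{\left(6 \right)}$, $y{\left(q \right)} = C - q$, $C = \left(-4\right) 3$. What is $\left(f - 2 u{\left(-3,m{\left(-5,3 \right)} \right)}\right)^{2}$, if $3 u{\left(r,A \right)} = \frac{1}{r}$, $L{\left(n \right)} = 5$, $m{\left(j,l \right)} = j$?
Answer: $\frac{43681}{81} \approx 539.27$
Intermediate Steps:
$C = -12$
$u{\left(r,A \right)} = \frac{1}{3 r}$
$y{\left(q \right)} = -12 - q$
$f = 23$ ($f = 5 - \left(-12 - 6\right) = 5 - -18 = 5 + 18 = 23$)
$\left(f - 2 u{\left(-3,m{\left(-5,3 \right)} \right)}\right)^{2} = \left(23 - 2 \frac{1}{3 \left(-3\right)}\right)^{2} = \left(23 - 2 \cdot \frac{1}{3} \left(- \frac{1}{3}\right)\right)^{2} = \left(23 - - \frac{2}{9}\right)^{2} = \left(23 + \frac{2}{9}\right)^{2} = \left(\frac{209}{9}\right)^{2} = \frac{43681}{81}$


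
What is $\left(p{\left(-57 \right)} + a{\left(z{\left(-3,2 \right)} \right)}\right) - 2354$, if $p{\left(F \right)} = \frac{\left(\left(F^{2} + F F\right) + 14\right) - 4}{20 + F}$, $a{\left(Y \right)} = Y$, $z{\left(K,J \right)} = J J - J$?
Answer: $- \frac{93532}{37} \approx -2527.9$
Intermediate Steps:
$z{\left(K,J \right)} = J^{2} - J$
$p{\left(F \right)} = \frac{10 + 2 F^{2}}{20 + F}$ ($p{\left(F \right)} = \frac{\left(\left(F^{2} + F^{2}\right) + 14\right) - 4}{20 + F} = \frac{\left(2 F^{2} + 14\right) - 4}{20 + F} = \frac{\left(14 + 2 F^{2}\right) - 4}{20 + F} = \frac{10 + 2 F^{2}}{20 + F}$)
$\left(p{\left(-57 \right)} + a{\left(z{\left(-3,2 \right)} \right)}\right) - 2354 = \left(\frac{2 \left(5 + \left(-57\right)^{2}\right)}{20 - 57} + 2 \left(-1 + 2\right)\right) - 2354 = \left(\frac{2 \left(5 + 3249\right)}{-37} + 2 \cdot 1\right) - 2354 = \left(2 \left(- \frac{1}{37}\right) 3254 + 2\right) - 2354 = \left(- \frac{6508}{37} + 2\right) - 2354 = - \frac{6434}{37} - 2354 = - \frac{93532}{37}$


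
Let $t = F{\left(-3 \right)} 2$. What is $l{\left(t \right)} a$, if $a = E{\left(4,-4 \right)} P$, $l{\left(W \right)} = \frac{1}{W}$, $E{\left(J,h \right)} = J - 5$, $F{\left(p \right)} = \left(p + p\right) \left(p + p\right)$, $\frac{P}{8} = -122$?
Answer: $\frac{122}{9} \approx 13.556$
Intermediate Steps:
$P = -976$ ($P = 8 \left(-122\right) = -976$)
$F{\left(p \right)} = 4 p^{2}$ ($F{\left(p \right)} = 2 p 2 p = 4 p^{2}$)
$t = 72$ ($t = 4 \left(-3\right)^{2} \cdot 2 = 4 \cdot 9 \cdot 2 = 36 \cdot 2 = 72$)
$E{\left(J,h \right)} = -5 + J$
$a = 976$ ($a = \left(-5 + 4\right) \left(-976\right) = \left(-1\right) \left(-976\right) = 976$)
$l{\left(t \right)} a = \frac{1}{72} \cdot 976 = \frac{122}{9}$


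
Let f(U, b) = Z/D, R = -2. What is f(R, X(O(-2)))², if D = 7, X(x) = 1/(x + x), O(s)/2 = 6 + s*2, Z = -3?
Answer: 9/49 ≈ 0.18367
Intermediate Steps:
O(s) = 12 + 4*s (O(s) = 2*(6 + s*2) = 2*(6 + 2*s) = 12 + 4*s)
X(x) = 1/(2*x)
R = -2 (R = -1*2 = -2)
f(U, b) = -3/7
f(R, X(O(-2)))² = (-3/7)² = 9/49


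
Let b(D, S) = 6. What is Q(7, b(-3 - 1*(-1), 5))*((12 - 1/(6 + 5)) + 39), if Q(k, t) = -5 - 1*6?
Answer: -560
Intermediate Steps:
Q(k, t) = -11 (Q(k, t) = -5 - 6 = -11)
Q(7, b(-3 - 1*(-1), 5))*((12 - 1/(6 + 5)) + 39) = -11*((12 - 1/(6 + 5)) + 39) = -11*((12 - 1/11) + 39) = -11*(131/11 + 39) = -11*560/11 = -560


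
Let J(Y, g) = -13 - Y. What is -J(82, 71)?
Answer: 95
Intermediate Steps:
-J(82, 71) = -(-13 - 1*82) = -(-13 - 82) = -1*(-95) = 95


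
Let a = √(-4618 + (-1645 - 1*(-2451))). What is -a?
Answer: -2*I*√953 ≈ -61.741*I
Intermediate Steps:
a = 2*I*√953 (a = √(-4618 + (-1645 + 2451)) = √(-4618 + 806) = √(-3812) = 2*I*√953 ≈ 61.741*I)
-a = -2*I*√953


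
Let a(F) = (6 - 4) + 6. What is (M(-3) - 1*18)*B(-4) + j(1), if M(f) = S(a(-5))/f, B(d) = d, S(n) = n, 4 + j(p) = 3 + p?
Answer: 248/3 ≈ 82.667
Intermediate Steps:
a(F) = 8 (a(F) = 2 + 6 = 8)
j(p) = -1 + p (j(p) = -4 + (3 + p) = -1 + p)
M(f) = 8/f
(M(-3) - 1*18)*B(-4) + j(1) = (8/(-3) - 1*18)*(-4) + (-1 + 1) = (8*(-⅓) - 18)*(-4) + 0 = (-8/3 - 18)*(-4) + 0 = -62/3*(-4) + 0 = 248/3 + 0 = 248/3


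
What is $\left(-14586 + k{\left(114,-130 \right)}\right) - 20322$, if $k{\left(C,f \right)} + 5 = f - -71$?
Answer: $-34972$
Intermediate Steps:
$k{\left(C,f \right)} = 66 + f$ ($k{\left(C,f \right)} = -5 + \left(f - -71\right) = -5 + \left(f + 71\right) = -5 + \left(71 + f\right) = 66 + f$)
$\left(-14586 + k{\left(114,-130 \right)}\right) - 20322 = \left(-14586 + \left(66 - 130\right)\right) - 20322 = \left(-14586 - 64\right) - 20322 = -14650 - 20322 = -34972$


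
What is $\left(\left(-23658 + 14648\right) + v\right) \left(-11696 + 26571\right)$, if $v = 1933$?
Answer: $-105270375$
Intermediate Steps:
$\left(\left(-23658 + 14648\right) + v\right) \left(-11696 + 26571\right) = \left(\left(-23658 + 14648\right) + 1933\right) \left(-11696 + 26571\right) = \left(-9010 + 1933\right) 14875 = \left(-7077\right) 14875 = -105270375$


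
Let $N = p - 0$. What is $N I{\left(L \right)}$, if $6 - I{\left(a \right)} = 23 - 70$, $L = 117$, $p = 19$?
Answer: $1007$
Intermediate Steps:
$I{\left(a \right)} = 53$ ($I{\left(a \right)} = 6 - \left(23 - 70\right) = 6 - -47 = 6 + 47 = 53$)
$N = 19$ ($N = 19 - 0 = 19 + 0 = 19$)
$N I{\left(L \right)} = 19 \cdot 53 = 1007$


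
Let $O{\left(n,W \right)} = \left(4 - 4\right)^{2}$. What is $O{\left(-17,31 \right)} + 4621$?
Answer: $4621$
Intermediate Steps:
$O{\left(n,W \right)} = 0$ ($O{\left(n,W \right)} = 0^{2} = 0$)
$O{\left(-17,31 \right)} + 4621 = 0 + 4621 = 4621$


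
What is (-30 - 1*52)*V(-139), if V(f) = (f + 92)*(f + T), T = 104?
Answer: -134890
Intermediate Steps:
V(f) = (92 + f)*(104 + f) (V(f) = (f + 92)*(f + 104) = (92 + f)*(104 + f))
(-30 - 1*52)*V(-139) = (-30 - 1*52)*(9568 + (-139)² + 196*(-139)) = (-30 - 52)*(9568 + 19321 - 27244) = -82*1645 = -134890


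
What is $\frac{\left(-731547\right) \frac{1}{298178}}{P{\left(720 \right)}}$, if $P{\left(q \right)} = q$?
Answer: $- \frac{81283}{23854240} \approx -0.0034075$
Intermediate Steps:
$\frac{\left(-731547\right) \frac{1}{298178}}{P{\left(720 \right)}} = \frac{\left(-731547\right) \frac{1}{298178}}{720} = \left(-731547\right) \frac{1}{298178} \cdot \frac{1}{720} = \left(- \frac{731547}{298178}\right) \frac{1}{720} = - \frac{81283}{23854240}$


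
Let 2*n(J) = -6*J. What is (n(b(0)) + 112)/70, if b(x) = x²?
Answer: 8/5 ≈ 1.6000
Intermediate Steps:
n(J) = -3*J (n(J) = (-6*J)/2 = -3*J)
(n(b(0)) + 112)/70 = (-3*0² + 112)/70 = (-3*0 + 112)/70 = (0 + 112)/70 = (1/70)*112 = 8/5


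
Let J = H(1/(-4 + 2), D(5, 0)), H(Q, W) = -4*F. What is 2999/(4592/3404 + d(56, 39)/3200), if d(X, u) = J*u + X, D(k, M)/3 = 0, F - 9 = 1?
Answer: 255214900/74803 ≈ 3411.8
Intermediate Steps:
F = 10 (F = 9 + 1 = 10)
D(k, M) = 0 (D(k, M) = 3*0 = 0)
H(Q, W) = -40 (H(Q, W) = -4*10 = -40)
J = -40
d(X, u) = X - 40*u (d(X, u) = -40*u + X = X - 40*u)
2999/(4592/3404 + d(56, 39)/3200) = 2999/(4592/3404 + (56 - 40*39)/3200) = 2999/(4592*(1/3404) + (56 - 1560)*(1/3200)) = 2999/(1148/851 - 1504*1/3200) = 2999/(1148/851 - 47/100) = 2999/(74803/85100) = 2999*(85100/74803) = 255214900/74803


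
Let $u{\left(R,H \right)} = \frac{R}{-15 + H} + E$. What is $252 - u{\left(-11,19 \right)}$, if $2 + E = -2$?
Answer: $\frac{1035}{4} \approx 258.75$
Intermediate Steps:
$E = -4$ ($E = -2 - 2 = -4$)
$u{\left(R,H \right)} = -4 + \frac{R}{-15 + H}$ ($u{\left(R,H \right)} = \frac{R}{-15 + H} - 4 = -4 + \frac{R}{-15 + H}$)
$252 - u{\left(-11,19 \right)} = 252 - \frac{60 - 11 - 76}{-15 + 19} = 252 - \frac{60 - 11 - 76}{4} = 252 - \frac{1}{4} \left(-27\right) = 252 - - \frac{27}{4} = 252 + \frac{27}{4} = \frac{1035}{4}$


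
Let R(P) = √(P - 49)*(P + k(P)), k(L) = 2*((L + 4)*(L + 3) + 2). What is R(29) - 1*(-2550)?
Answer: 2550 + 4290*I*√5 ≈ 2550.0 + 9592.7*I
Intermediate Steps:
k(L) = 4 + 2*(3 + L)*(4 + L) (k(L) = 2*((4 + L)*(3 + L) + 2) = 2*((3 + L)*(4 + L) + 2) = 2*(2 + (3 + L)*(4 + L)) = 4 + 2*(3 + L)*(4 + L))
R(P) = √(-49 + P)*(28 + 2*P² + 15*P) (R(P) = √(P - 49)*(P + (28 + 2*P² + 14*P)) = √(-49 + P)*(28 + 2*P² + 15*P))
R(29) - 1*(-2550) = √(-49 + 29)*(28 + 2*29² + 15*29) - 1*(-2550) = √(-20)*(28 + 2*841 + 435) + 2550 = (2*I*√5)*(28 + 1682 + 435) + 2550 = (2*I*√5)*2145 + 2550 = 4290*I*√5 + 2550 = 2550 + 4290*I*√5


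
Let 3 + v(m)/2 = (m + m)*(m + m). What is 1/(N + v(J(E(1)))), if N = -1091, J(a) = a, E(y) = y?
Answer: -1/1089 ≈ -0.00091827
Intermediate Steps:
v(m) = -6 + 8*m² (v(m) = -6 + 2*((m + m)*(m + m)) = -6 + 2*((2*m)*(2*m)) = -6 + 2*(4*m²) = -6 + 8*m²)
1/(N + v(J(E(1)))) = 1/(-1091 + (-6 + 8*1²)) = 1/(-1091 + (-6 + 8*1)) = 1/(-1091 + (-6 + 8)) = 1/(-1091 + 2) = 1/(-1089) = -1/1089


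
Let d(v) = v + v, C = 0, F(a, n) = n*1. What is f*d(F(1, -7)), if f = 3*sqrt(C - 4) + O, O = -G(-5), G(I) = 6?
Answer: 84 - 84*I ≈ 84.0 - 84.0*I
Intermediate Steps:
F(a, n) = n
O = -6 (O = -1*6 = -6)
d(v) = 2*v
f = -6 + 6*I (f = 3*sqrt(0 - 4) - 6 = 3*sqrt(-4) - 6 = 3*(2*I) - 6 = 6*I - 6 = -6 + 6*I ≈ -6.0 + 6.0*I)
f*d(F(1, -7)) = (-6 + 6*I)*(2*(-7)) = (-6 + 6*I)*(-14) = 84 - 84*I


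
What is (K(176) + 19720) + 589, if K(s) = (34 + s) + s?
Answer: 20695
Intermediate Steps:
K(s) = 34 + 2*s
(K(176) + 19720) + 589 = ((34 + 2*176) + 19720) + 589 = ((34 + 352) + 19720) + 589 = (386 + 19720) + 589 = 20106 + 589 = 20695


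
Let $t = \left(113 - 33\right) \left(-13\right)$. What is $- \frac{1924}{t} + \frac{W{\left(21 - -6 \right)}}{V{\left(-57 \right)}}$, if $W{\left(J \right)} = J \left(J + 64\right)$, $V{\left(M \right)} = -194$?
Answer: $- \frac{20981}{1940} \approx -10.815$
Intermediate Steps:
$W{\left(J \right)} = J \left(64 + J\right)$
$t = -1040$ ($t = 80 \left(-13\right) = -1040$)
$- \frac{1924}{t} + \frac{W{\left(21 - -6 \right)}}{V{\left(-57 \right)}} = - \frac{1924}{-1040} + \frac{\left(21 - -6\right) \left(64 + \left(21 - -6\right)\right)}{-194} = \left(-1924\right) \left(- \frac{1}{1040}\right) + \left(21 + 6\right) \left(64 + \left(21 + 6\right)\right) \left(- \frac{1}{194}\right) = \frac{37}{20} + 27 \left(64 + 27\right) \left(- \frac{1}{194}\right) = \frac{37}{20} + 27 \cdot 91 \left(- \frac{1}{194}\right) = \frac{37}{20} + 2457 \left(- \frac{1}{194}\right) = \frac{37}{20} - \frac{2457}{194} = - \frac{20981}{1940}$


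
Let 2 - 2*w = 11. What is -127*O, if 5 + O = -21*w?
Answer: -22733/2 ≈ -11367.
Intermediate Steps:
w = -9/2 (w = 1 - 1/2*11 = 1 - 11/2 = -9/2 ≈ -4.5000)
O = 179/2 (O = -5 - 21*(-9/2) = -5 + 189/2 = 179/2 ≈ 89.500)
-127*O = -127*179/2 = -22733/2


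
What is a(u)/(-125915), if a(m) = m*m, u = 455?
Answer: -41405/25183 ≈ -1.6442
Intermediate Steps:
a(m) = m**2
a(u)/(-125915) = 455**2/(-125915) = 207025*(-1/125915) = -41405/25183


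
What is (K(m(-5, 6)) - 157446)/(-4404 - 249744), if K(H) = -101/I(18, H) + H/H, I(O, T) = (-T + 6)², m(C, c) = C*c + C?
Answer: 132332573/213611394 ≈ 0.61950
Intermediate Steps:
m(C, c) = C + C*c
I(O, T) = (6 - T)²
K(H) = 1 - 101/(-6 + H)² (K(H) = -101/(-6 + H)² + H/H = -101/(-6 + H)² + 1 = 1 - 101/(-6 + H)²)
(K(m(-5, 6)) - 157446)/(-4404 - 249744) = ((1 - 101/(-6 - 5*(1 + 6))²) - 157446)/(-4404 - 249744) = ((1 - 101/(-6 - 5*7)²) - 157446)/(-254148) = ((1 - 101/(-6 - 35)²) - 157446)*(-1/254148) = ((1 - 101/(-41)²) - 157446)*(-1/254148) = ((1 - 101*1/1681) - 157446)*(-1/254148) = ((1 - 101/1681) - 157446)*(-1/254148) = (1580/1681 - 157446)*(-1/254148) = -264665146/1681*(-1/254148) = 132332573/213611394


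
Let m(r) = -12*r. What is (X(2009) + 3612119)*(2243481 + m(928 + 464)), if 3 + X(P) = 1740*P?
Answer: 15827432117952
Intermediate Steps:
X(P) = -3 + 1740*P
(X(2009) + 3612119)*(2243481 + m(928 + 464)) = ((-3 + 1740*2009) + 3612119)*(2243481 - 12*(928 + 464)) = ((-3 + 3495660) + 3612119)*(2243481 - 12*1392) = (3495657 + 3612119)*(2243481 - 16704) = 7107776*2226777 = 15827432117952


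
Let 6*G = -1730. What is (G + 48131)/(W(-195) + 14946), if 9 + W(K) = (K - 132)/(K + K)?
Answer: 2665520/832251 ≈ 3.2028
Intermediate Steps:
G = -865/3 (G = (⅙)*(-1730) = -865/3 ≈ -288.33)
W(K) = -9 + (-132 + K)/(2*K) (W(K) = -9 + (K - 132)/(K + K) = -9 + (-132 + K)/((2*K)) = -9 + (-132 + K)*(1/(2*K)) = -9 + (-132 + K)/(2*K))
(G + 48131)/(W(-195) + 14946) = (-865/3 + 48131)/((-17/2 - 66/(-195)) + 14946) = 143528/(3*((-17/2 - 66*(-1/195)) + 14946)) = 143528/(3*((-17/2 + 22/65) + 14946)) = 143528/(3*(-1061/130 + 14946)) = 143528/(3*(1941919/130)) = (143528/3)*(130/1941919) = 2665520/832251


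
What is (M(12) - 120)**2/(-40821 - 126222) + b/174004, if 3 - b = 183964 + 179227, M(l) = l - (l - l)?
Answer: -5224799645/2422179181 ≈ -2.1571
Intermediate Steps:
M(l) = l (M(l) = l - 1*0 = l + 0 = l)
b = -363188 (b = 3 - (183964 + 179227) = 3 - 1*363191 = 3 - 363191 = -363188)
(M(12) - 120)**2/(-40821 - 126222) + b/174004 = (12 - 120)**2/(-40821 - 126222) - 363188/174004 = (-108)**2/(-167043) - 363188*1/174004 = 11664*(-1/167043) - 90797/43501 = -3888/55681 - 90797/43501 = -5224799645/2422179181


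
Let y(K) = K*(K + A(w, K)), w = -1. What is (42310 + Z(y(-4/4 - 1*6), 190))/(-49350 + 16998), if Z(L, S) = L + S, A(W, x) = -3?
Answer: -7095/5392 ≈ -1.3158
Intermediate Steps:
y(K) = K*(-3 + K) (y(K) = K*(K - 3) = K*(-3 + K))
(42310 + Z(y(-4/4 - 1*6), 190))/(-49350 + 16998) = (42310 + ((-4/4 - 1*6)*(-3 + (-4/4 - 1*6)) + 190))/(-49350 + 16998) = (42310 + ((-4*1/4 - 6)*(-3 + (-4*1/4 - 6)) + 190))/(-32352) = (42310 + ((-1 - 6)*(-3 + (-1 - 6)) + 190))*(-1/32352) = (42310 + (-7*(-3 - 7) + 190))*(-1/32352) = (42310 + (-7*(-10) + 190))*(-1/32352) = (42310 + (70 + 190))*(-1/32352) = (42310 + 260)*(-1/32352) = 42570*(-1/32352) = -7095/5392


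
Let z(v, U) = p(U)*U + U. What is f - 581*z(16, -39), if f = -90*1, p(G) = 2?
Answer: 67887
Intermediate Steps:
z(v, U) = 3*U (z(v, U) = 2*U + U = 3*U)
f = -90
f - 581*z(16, -39) = -90 - 1743*(-39) = -90 - 581*(-117) = -90 + 67977 = 67887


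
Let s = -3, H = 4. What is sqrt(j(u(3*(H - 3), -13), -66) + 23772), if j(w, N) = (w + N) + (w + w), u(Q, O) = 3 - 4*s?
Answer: 3*sqrt(2639) ≈ 154.11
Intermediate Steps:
u(Q, O) = 15 (u(Q, O) = 3 - 4*(-3) = 3 + 12 = 15)
j(w, N) = N + 3*w (j(w, N) = (N + w) + 2*w = N + 3*w)
sqrt(j(u(3*(H - 3), -13), -66) + 23772) = sqrt((-66 + 3*15) + 23772) = sqrt((-66 + 45) + 23772) = sqrt(-21 + 23772) = sqrt(23751) = 3*sqrt(2639)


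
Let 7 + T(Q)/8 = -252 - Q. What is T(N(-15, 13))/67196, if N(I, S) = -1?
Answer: -516/16799 ≈ -0.030716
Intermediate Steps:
T(Q) = -2072 - 8*Q (T(Q) = -56 + 8*(-252 - Q) = -56 + (-2016 - 8*Q) = -2072 - 8*Q)
T(N(-15, 13))/67196 = (-2072 - 8*(-1))/67196 = (-2072 + 8)*(1/67196) = -2064*1/67196 = -516/16799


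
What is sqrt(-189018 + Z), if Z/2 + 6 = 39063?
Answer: 2*I*sqrt(27726) ≈ 333.02*I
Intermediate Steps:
Z = 78114 (Z = -12 + 2*39063 = -12 + 78126 = 78114)
sqrt(-189018 + Z) = sqrt(-189018 + 78114) = sqrt(-110904) = 2*I*sqrt(27726)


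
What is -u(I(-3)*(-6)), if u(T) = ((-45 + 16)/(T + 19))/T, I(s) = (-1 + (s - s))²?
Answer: -29/78 ≈ -0.37179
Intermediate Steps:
I(s) = 1 (I(s) = (-1 + 0)² = (-1)² = 1)
u(T) = -29/(T*(19 + T)) (u(T) = (-29/(19 + T))/T = -29/(T*(19 + T)))
-u(I(-3)*(-6)) = -(-29)/((1*(-6))*(19 + 1*(-6))) = -(-29)/((-6)*(19 - 6)) = -(-29)*(-1)/(6*13) = -1*29/78 = -29/78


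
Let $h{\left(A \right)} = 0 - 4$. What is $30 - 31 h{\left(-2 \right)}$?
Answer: $154$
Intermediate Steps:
$h{\left(A \right)} = -4$
$30 - 31 h{\left(-2 \right)} = 30 - -124 = 30 + 124 = 154$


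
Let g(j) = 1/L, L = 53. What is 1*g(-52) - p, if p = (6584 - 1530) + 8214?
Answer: -703203/53 ≈ -13268.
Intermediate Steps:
g(j) = 1/53
p = 13268 (p = 5054 + 8214 = 13268)
1*g(-52) - p = 1*(1/53) - 1*13268 = 1/53 - 13268 = -703203/53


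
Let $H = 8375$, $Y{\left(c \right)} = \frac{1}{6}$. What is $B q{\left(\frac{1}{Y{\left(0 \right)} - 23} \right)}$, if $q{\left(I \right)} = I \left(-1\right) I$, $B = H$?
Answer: $- \frac{301500}{18769} \approx -16.064$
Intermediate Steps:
$Y{\left(c \right)} = \frac{1}{6}$
$B = 8375$
$q{\left(I \right)} = - I^{2}$ ($q{\left(I \right)} = - I I = - I^{2}$)
$B q{\left(\frac{1}{Y{\left(0 \right)} - 23} \right)} = 8375 \left(- \left(\frac{1}{\frac{1}{6} - 23}\right)^{2}\right) = 8375 \left(- \left(\frac{1}{- \frac{137}{6}}\right)^{2}\right) = 8375 \left(- \left(- \frac{6}{137}\right)^{2}\right) = 8375 \left(\left(-1\right) \frac{36}{18769}\right) = 8375 \left(- \frac{36}{18769}\right) = - \frac{301500}{18769}$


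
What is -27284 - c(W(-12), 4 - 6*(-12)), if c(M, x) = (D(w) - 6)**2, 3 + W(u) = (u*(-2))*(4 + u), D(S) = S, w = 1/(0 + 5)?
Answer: -682941/25 ≈ -27318.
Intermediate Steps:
w = 1/5 ≈ 0.20000
W(u) = -3 - 2*u*(4 + u) (W(u) = -3 + (u*(-2))*(4 + u) = -3 + (-2*u)*(4 + u) = -3 - 2*u*(4 + u))
c(M, x) = 841/25 (c(M, x) = (1/5 - 6)**2 = (-29/5)**2 = 841/25)
-27284 - c(W(-12), 4 - 6*(-12)) = -27284 - 1*841/25 = -27284 - 841/25 = -682941/25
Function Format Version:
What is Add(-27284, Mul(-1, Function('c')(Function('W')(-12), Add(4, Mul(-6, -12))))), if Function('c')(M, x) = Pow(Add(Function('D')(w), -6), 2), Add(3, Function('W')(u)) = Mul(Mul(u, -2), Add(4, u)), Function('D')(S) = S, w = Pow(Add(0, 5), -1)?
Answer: Rational(-682941, 25) ≈ -27318.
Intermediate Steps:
w = Rational(1, 5) (w = Pow(5, -1) = Rational(1, 5) ≈ 0.20000)
Function('W')(u) = Add(-3, Mul(-2, u, Add(4, u))) (Function('W')(u) = Add(-3, Mul(Mul(u, -2), Add(4, u))) = Add(-3, Mul(Mul(-2, u), Add(4, u))) = Add(-3, Mul(-2, u, Add(4, u))))
Function('c')(M, x) = Rational(841, 25) (Function('c')(M, x) = Pow(Add(Rational(1, 5), -6), 2) = Pow(Rational(-29, 5), 2) = Rational(841, 25))
Add(-27284, Mul(-1, Function('c')(Function('W')(-12), Add(4, Mul(-6, -12))))) = Add(-27284, Mul(-1, Rational(841, 25))) = Add(-27284, Rational(-841, 25)) = Rational(-682941, 25)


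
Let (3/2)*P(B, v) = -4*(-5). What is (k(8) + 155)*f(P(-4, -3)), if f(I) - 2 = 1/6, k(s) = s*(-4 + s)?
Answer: 2431/6 ≈ 405.17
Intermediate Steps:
P(B, v) = 40/3 (P(B, v) = 2*(-4*(-5))/3 = (2/3)*20 = 40/3)
f(I) = 13/6 (f(I) = 2 + 1/6 = 13/6)
(k(8) + 155)*f(P(-4, -3)) = (8*(-4 + 8) + 155)*(13/6) = (8*4 + 155)*(13/6) = (32 + 155)*(13/6) = 187*(13/6) = 2431/6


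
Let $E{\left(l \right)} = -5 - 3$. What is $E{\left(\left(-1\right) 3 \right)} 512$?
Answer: $-4096$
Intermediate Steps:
$E{\left(l \right)} = -8$ ($E{\left(l \right)} = -5 - 3 = -8$)
$E{\left(\left(-1\right) 3 \right)} 512 = \left(-8\right) 512 = -4096$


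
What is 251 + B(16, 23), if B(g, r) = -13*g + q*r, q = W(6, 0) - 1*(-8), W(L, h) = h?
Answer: 227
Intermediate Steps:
q = 8 (q = 0 - 1*(-8) = 0 + 8 = 8)
B(g, r) = -13*g + 8*r
251 + B(16, 23) = 251 + (-13*16 + 8*23) = 251 + (-208 + 184) = 251 - 24 = 227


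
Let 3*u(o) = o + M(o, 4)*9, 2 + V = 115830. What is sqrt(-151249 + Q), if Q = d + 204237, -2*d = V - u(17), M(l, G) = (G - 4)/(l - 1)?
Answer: I*sqrt(177234)/6 ≈ 70.165*I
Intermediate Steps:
V = 115828 (V = -2 + 115830 = 115828)
M(l, G) = (-4 + G)/(-1 + l)
u(o) = o/3 (u(o) = (o + ((-4 + 4)/(-1 + o))*9)/3 = (o + (0/(-1 + o))*9)/3 = (o + 0*9)/3 = (o + 0)/3 = o/3)
d = -347467/6 (d = -(115828 - 17/3)/2 = -1/2*347467/3 = -347467/6 ≈ -57911.)
Q = 877955/6 (Q = -347467/6 + 204237 = 877955/6 ≈ 1.4633e+5)
sqrt(-151249 + Q) = sqrt(-151249 + 877955/6) = sqrt(-29539/6) = I*sqrt(177234)/6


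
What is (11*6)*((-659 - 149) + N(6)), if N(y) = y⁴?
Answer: 32208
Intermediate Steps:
(11*6)*((-659 - 149) + N(6)) = (11*6)*((-659 - 149) + 6⁴) = 66*(-808 + 1296) = 66*488 = 32208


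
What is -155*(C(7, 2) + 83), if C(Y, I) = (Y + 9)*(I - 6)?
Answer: -2945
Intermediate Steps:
C(Y, I) = (-6 + I)*(9 + Y) (C(Y, I) = (9 + Y)*(-6 + I) = (-6 + I)*(9 + Y))
-155*(C(7, 2) + 83) = -155*((-54 - 6*7 + 9*2 + 2*7) + 83) = -155*((-54 - 42 + 18 + 14) + 83) = -155*(-64 + 83) = -155*19 = -2945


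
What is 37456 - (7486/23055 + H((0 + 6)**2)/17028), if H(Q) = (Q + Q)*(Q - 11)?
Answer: 408453548212/10905015 ≈ 37456.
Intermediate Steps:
H(Q) = 2*Q*(-11 + Q) (H(Q) = (2*Q)*(-11 + Q) = 2*Q*(-11 + Q))
37456 - (7486/23055 + H((0 + 6)**2)/17028) = 37456 - (7486/23055 + (2*(0 + 6)**2*(-11 + (0 + 6)**2))/17028) = 37456 - (7486*(1/23055) + (2*6**2*(-11 + 6**2))*(1/17028)) = 37456 - (7486/23055 + (2*36*(-11 + 36))*(1/17028)) = 37456 - (7486/23055 + (2*36*25)*(1/17028)) = 37456 - (7486/23055 + 1800*(1/17028)) = 37456 - (7486/23055 + 50/473) = 37456 - 1*4693628/10905015 = 37456 - 4693628/10905015 = 408453548212/10905015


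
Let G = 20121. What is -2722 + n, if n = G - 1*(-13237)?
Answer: 30636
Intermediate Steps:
n = 33358 (n = 20121 - 1*(-13237) = 20121 + 13237 = 33358)
-2722 + n = -2722 + 33358 = 30636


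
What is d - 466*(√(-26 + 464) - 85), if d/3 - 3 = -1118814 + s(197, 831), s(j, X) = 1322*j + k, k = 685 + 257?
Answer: -2532695 - 466*√438 ≈ -2.5424e+6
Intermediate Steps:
k = 942
s(j, X) = 942 + 1322*j (s(j, X) = 1322*j + 942 = 942 + 1322*j)
d = -2572305 (d = 9 + 3*(-1118814 + (942 + 1322*197)) = 9 + 3*(-1118814 + (942 + 260434)) = 9 + 3*(-1118814 + 261376) = 9 + 3*(-857438) = 9 - 2572314 = -2572305)
d - 466*(√(-26 + 464) - 85) = -2572305 - 466*(√(-26 + 464) - 85) = -2572305 - 466*(√438 - 85) = -2572305 - 466*(-85 + √438) = -2572305 + (39610 - 466*√438) = -2532695 - 466*√438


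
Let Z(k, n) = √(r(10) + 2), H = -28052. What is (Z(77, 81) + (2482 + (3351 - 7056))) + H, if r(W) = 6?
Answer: -29275 + 2*√2 ≈ -29272.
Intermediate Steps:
Z(k, n) = 2*√2 (Z(k, n) = √(6 + 2) = √8 = 2*√2)
(Z(77, 81) + (2482 + (3351 - 7056))) + H = (2*√2 + (2482 + (3351 - 7056))) - 28052 = (2*√2 + (2482 - 3705)) - 28052 = (2*√2 - 1223) - 28052 = (-1223 + 2*√2) - 28052 = -29275 + 2*√2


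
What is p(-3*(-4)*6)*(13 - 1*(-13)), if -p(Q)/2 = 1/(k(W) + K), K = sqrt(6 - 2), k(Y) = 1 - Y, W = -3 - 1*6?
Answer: -13/3 ≈ -4.3333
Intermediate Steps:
W = -9 (W = -3 - 6 = -9)
K = 2 (K = sqrt(4) = 2)
p(Q) = -1/6 (p(Q) = -2/((1 - 1*(-9)) + 2) = -2/((1 + 9) + 2) = -2/(10 + 2) = -2/12 = -2*1/12 = -1/6)
p(-3*(-4)*6)*(13 - 1*(-13)) = -(13 - 1*(-13))/6 = -(13 + 13)/6 = -1/6*26 = -13/3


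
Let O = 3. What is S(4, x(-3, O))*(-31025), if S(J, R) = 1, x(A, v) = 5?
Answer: -31025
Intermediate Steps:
S(4, x(-3, O))*(-31025) = 1*(-31025) = -31025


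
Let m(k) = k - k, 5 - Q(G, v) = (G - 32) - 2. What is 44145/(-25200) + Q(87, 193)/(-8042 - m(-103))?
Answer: -3931161/2251760 ≈ -1.7458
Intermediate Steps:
Q(G, v) = 39 - G (Q(G, v) = 5 - ((G - 32) - 2) = 5 - ((-32 + G) - 2) = 5 - (-34 + G) = 5 + (34 - G) = 39 - G)
m(k) = 0
44145/(-25200) + Q(87, 193)/(-8042 - m(-103)) = 44145/(-25200) + (39 - 1*87)/(-8042 - 1*0) = 44145*(-1/25200) + (39 - 87)/(-8042 + 0) = -981/560 - 48/(-8042) = -981/560 - 48*(-1/8042) = -981/560 + 24/4021 = -3931161/2251760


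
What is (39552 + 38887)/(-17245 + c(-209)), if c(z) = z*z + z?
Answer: 78439/26227 ≈ 2.9908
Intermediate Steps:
c(z) = z + z**2 (c(z) = z**2 + z = z + z**2)
(39552 + 38887)/(-17245 + c(-209)) = (39552 + 38887)/(-17245 - 209*(1 - 209)) = 78439/(-17245 - 209*(-208)) = 78439/(-17245 + 43472) = 78439/26227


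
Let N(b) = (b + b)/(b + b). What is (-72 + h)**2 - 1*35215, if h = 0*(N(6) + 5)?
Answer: -30031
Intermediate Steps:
N(b) = 1 (N(b) = (2*b)/((2*b)) = (2*b)*(1/(2*b)) = 1)
h = 0 (h = 0*(1 + 5) = 0*6 = 0)
(-72 + h)**2 - 1*35215 = (-72 + 0)**2 - 1*35215 = (-72)**2 - 35215 = 5184 - 35215 = -30031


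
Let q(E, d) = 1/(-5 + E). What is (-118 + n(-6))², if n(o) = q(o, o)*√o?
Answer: (1298 + I*√6)²/121 ≈ 13924.0 + 52.553*I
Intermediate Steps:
n(o) = √o/(-5 + o)
(-118 + n(-6))² = (-118 + √(-6)/(-5 - 6))² = (-118 + (I*√6)/(-11))² = (-118 + (I*√6)*(-1/11))² = (-118 - I*√6/11)²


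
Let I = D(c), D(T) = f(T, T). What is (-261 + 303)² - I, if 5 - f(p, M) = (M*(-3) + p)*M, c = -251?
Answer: -124243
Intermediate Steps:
f(p, M) = 5 - M*(p - 3*M) (f(p, M) = 5 - (M*(-3) + p)*M = 5 - (-3*M + p)*M = 5 - (p - 3*M)*M = 5 - M*(p - 3*M))
D(T) = 5 + 2*T² (D(T) = 5 + 3*T² - T*T = 5 + 3*T² - T² = 5 + 2*T²)
I = 126007 (I = 5 + 2*(-251)² = 5 + 2*63001 = 5 + 126002 = 126007)
(-261 + 303)² - I = (-261 + 303)² - 1*126007 = 42² - 126007 = 1764 - 126007 = -124243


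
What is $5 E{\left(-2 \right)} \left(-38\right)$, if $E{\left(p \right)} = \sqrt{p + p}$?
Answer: $- 380 i \approx - 380.0 i$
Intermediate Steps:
$E{\left(p \right)} = \sqrt{2} \sqrt{p}$ ($E{\left(p \right)} = \sqrt{2 p} = \sqrt{2} \sqrt{p}$)
$5 E{\left(-2 \right)} \left(-38\right) = 5 \sqrt{2} \sqrt{-2} \left(-38\right) = 5 \sqrt{2} i \sqrt{2} \left(-38\right) = 5 \cdot 2 i \left(-38\right) = 10 i \left(-38\right) = - 380 i$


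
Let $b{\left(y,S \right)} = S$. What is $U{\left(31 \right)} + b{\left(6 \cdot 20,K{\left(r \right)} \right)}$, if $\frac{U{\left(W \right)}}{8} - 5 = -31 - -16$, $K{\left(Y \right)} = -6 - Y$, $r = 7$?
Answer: $-93$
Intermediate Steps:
$U{\left(W \right)} = -80$ ($U{\left(W \right)} = 40 + 8 \left(-31 - -16\right) = 40 + 8 \left(-31 + 16\right) = 40 + 8 \left(-15\right) = 40 - 120 = -80$)
$U{\left(31 \right)} + b{\left(6 \cdot 20,K{\left(r \right)} \right)} = -80 - 13 = -93$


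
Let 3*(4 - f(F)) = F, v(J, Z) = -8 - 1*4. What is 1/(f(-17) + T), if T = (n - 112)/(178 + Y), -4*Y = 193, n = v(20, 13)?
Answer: 173/1507 ≈ 0.11480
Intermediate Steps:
v(J, Z) = -12 (v(J, Z) = -8 - 4 = -12)
n = -12
Y = -193/4 (Y = -¼*193 = -193/4 ≈ -48.250)
f(F) = 4 - F/3
T = -496/519 (T = (-12 - 112)/(178 - 193/4) = -124/519/4 = -124*4/519 = -496/519 ≈ -0.95568)
1/(f(-17) + T) = 1/((4 - ⅓*(-17)) - 496/519) = 1/((4 + 17/3) - 496/519) = 1/(29/3 - 496/519) = 1/(1507/173) = 173/1507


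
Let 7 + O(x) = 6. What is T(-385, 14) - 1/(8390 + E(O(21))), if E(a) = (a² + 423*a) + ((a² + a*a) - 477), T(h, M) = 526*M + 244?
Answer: 57006743/7493 ≈ 7608.0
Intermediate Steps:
T(h, M) = 244 + 526*M
O(x) = -1 (O(x) = -7 + 6 = -1)
E(a) = -477 + 3*a² + 423*a (E(a) = (a² + 423*a) + ((a² + a²) - 477) = (a² + 423*a) + (2*a² - 477) = (a² + 423*a) + (-477 + 2*a²) = -477 + 3*a² + 423*a)
T(-385, 14) - 1/(8390 + E(O(21))) = (244 + 526*14) - 1/(8390 + (-477 + 3*(-1)² + 423*(-1))) = (244 + 7364) - 1/(8390 + (-477 + 3*1 - 423)) = 7608 - 1/(8390 + (-477 + 3 - 423)) = 7608 - 1/(8390 - 897) = 7608 - 1/7493 = 57006743/7493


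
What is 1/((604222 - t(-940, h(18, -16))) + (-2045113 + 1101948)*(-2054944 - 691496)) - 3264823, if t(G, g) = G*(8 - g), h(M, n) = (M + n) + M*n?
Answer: -8457024343376746785/2590346963182 ≈ -3.2648e+6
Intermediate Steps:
h(M, n) = M + n + M*n
1/((604222 - t(-940, h(18, -16))) + (-2045113 + 1101948)*(-2054944 - 691496)) - 3264823 = 1/((604222 - (-940)*(8 - (18 - 16 + 18*(-16)))) + (-2045113 + 1101948)*(-2054944 - 691496)) - 3264823 = 1/((604222 - (-940)*(8 - (18 - 16 - 288))) - 943165*(-2746440)) - 3264823 = 1/((604222 - (-940)*(8 - 1*(-286))) + 2590346082600) - 3264823 = 1/((604222 - (-940)*(8 + 286)) + 2590346082600) - 3264823 = 1/((604222 - (-940)*294) + 2590346082600) - 3264823 = 1/((604222 - 1*(-276360)) + 2590346082600) - 3264823 = 1/((604222 + 276360) + 2590346082600) - 3264823 = 1/(880582 + 2590346082600) - 3264823 = 1/2590346963182 - 3264823 = -8457024343376746785/2590346963182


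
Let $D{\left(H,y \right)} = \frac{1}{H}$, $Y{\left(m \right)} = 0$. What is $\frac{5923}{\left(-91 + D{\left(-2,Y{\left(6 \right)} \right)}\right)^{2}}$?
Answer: $\frac{23692}{33489} \approx 0.70746$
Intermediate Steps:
$\frac{5923}{\left(-91 + D{\left(-2,Y{\left(6 \right)} \right)}\right)^{2}} = \frac{5923}{\left(-91 + \frac{1}{-2}\right)^{2}} = \frac{5923}{\left(-91 - \frac{1}{2}\right)^{2}} = \frac{5923}{\left(- \frac{183}{2}\right)^{2}} = \frac{5923}{\frac{33489}{4}} = 5923 \cdot \frac{4}{33489} = \frac{23692}{33489}$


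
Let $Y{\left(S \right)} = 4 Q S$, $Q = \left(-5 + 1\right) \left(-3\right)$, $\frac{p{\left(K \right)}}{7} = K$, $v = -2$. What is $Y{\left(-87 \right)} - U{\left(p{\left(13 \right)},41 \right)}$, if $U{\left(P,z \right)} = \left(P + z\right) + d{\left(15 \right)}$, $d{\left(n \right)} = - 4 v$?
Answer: $-4316$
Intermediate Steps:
$p{\left(K \right)} = 7 K$
$d{\left(n \right)} = 8$ ($d{\left(n \right)} = \left(-4\right) \left(-2\right) = 8$)
$Q = 12$ ($Q = \left(-4\right) \left(-3\right) = 12$)
$U{\left(P,z \right)} = 8 + P + z$ ($U{\left(P,z \right)} = \left(P + z\right) + 8 = 8 + P + z$)
$Y{\left(S \right)} = 48 S$ ($Y{\left(S \right)} = 4 \cdot 12 S = 48 S$)
$Y{\left(-87 \right)} - U{\left(p{\left(13 \right)},41 \right)} = 48 \left(-87\right) - \left(8 + 7 \cdot 13 + 41\right) = -4176 - \left(8 + 91 + 41\right) = -4176 - 140 = -4316$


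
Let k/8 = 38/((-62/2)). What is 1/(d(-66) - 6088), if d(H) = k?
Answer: -31/189032 ≈ -0.00016399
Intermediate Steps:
k = -304/31 (k = 8*(38/((-62/2))) = 8*(38/((-62*½))) = 8*(38/(-31)) = 8*(38*(-1/31)) = 8*(-38/31) = -304/31 ≈ -9.8065)
d(H) = -304/31
1/(d(-66) - 6088) = 1/(-304/31 - 6088) = 1/(-189032/31) = -31/189032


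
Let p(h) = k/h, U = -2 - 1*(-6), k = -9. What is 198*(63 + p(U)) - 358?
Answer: 23341/2 ≈ 11671.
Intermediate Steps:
U = 4 (U = -2 + 6 = 4)
p(h) = -9/h
198*(63 + p(U)) - 358 = 198*(63 - 9/4) - 358 = 198*(243/4) - 358 = 24057/2 - 358 = 23341/2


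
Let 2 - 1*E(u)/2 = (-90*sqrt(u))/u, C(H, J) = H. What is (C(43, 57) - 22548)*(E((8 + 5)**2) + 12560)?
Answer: -3679837560/13 ≈ -2.8306e+8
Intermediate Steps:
E(u) = 4 + 180/sqrt(u) (E(u) = 4 - 2*(-90*sqrt(u))/u = 4 - (-180)/sqrt(u) = 4 + 180/sqrt(u))
(C(43, 57) - 22548)*(E((8 + 5)**2) + 12560) = (43 - 22548)*((4 + 180/sqrt((8 + 5)**2)) + 12560) = -22505*((4 + 180/sqrt(13**2)) + 12560) = -22505*((4 + 180/sqrt(169)) + 12560) = -22505*((4 + 180*(1/13)) + 12560) = -22505*((4 + 180/13) + 12560) = -22505*(232/13 + 12560) = -22505*163512/13 = -3679837560/13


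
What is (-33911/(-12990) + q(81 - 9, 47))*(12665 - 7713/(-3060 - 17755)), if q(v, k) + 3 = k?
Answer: 79810065411524/135193425 ≈ 5.9034e+5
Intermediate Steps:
q(v, k) = -3 + k
(-33911/(-12990) + q(81 - 9, 47))*(12665 - 7713/(-3060 - 17755)) = (-33911/(-12990) + (-3 + 47))*(12665 - 7713/(-3060 - 17755)) = (-33911*(-1/12990) + 44)*(12665 - 7713/(-20815)) = (33911/12990 + 44)*(12665 - 7713*(-1/20815)) = 605471*(12665 + 7713/20815)/12990 = (605471/12990)*(263629688/20815) = 79810065411524/135193425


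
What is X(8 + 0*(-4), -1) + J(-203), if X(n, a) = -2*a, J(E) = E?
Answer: -201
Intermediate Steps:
X(8 + 0*(-4), -1) + J(-203) = -2*(-1) - 203 = 2 - 203 = -201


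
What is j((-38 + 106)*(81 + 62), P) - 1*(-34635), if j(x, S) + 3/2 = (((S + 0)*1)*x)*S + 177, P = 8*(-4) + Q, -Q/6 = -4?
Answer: 1314293/2 ≈ 6.5715e+5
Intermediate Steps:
Q = 24 (Q = -6*(-4) = 24)
P = -8 (P = 8*(-4) + 24 = -32 + 24 = -8)
j(x, S) = 351/2 + x*S² (j(x, S) = -3/2 + ((((S + 0)*1)*x)*S + 177) = -3/2 + (((S*1)*x)*S + 177) = -3/2 + ((S*x)*S + 177) = -3/2 + (x*S² + 177) = -3/2 + (177 + x*S²) = 351/2 + x*S²)
j((-38 + 106)*(81 + 62), P) - 1*(-34635) = (351/2 + ((-38 + 106)*(81 + 62))*(-8)²) - 1*(-34635) = (351/2 + (68*143)*64) + 34635 = (351/2 + 9724*64) + 34635 = (351/2 + 622336) + 34635 = 1245023/2 + 34635 = 1314293/2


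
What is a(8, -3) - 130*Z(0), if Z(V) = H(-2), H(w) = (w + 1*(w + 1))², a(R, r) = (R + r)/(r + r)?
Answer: -7025/6 ≈ -1170.8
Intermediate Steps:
a(R, r) = (R + r)/(2*r) (a(R, r) = (R + r)/((2*r)) = (R + r)*(1/(2*r)) = (R + r)/(2*r))
H(w) = (1 + 2*w)² (H(w) = (w + 1*(1 + w))² = (w + (1 + w))² = (1 + 2*w)²)
Z(V) = 9 (Z(V) = (1 + 2*(-2))² = (1 - 4)² = (-3)² = 9)
a(8, -3) - 130*Z(0) = (½)*(8 - 3)/(-3) - 130*9 = (½)*(-⅓)*5 - 1170 = -⅚ - 1170 = -7025/6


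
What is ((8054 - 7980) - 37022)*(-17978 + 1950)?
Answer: 592202544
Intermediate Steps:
((8054 - 7980) - 37022)*(-17978 + 1950) = (74 - 37022)*(-16028) = -36948*(-16028) = 592202544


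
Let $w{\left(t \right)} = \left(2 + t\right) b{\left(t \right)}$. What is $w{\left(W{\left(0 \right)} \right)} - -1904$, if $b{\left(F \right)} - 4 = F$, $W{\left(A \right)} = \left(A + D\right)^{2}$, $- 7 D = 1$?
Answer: $\frac{4591007}{2401} \approx 1912.1$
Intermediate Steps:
$D = - \frac{1}{7}$ ($D = \left(- \frac{1}{7}\right) 1 = - \frac{1}{7} \approx -0.14286$)
$W{\left(A \right)} = \left(- \frac{1}{7} + A\right)^{2}$ ($W{\left(A \right)} = \left(A - \frac{1}{7}\right)^{2} = \left(- \frac{1}{7} + A\right)^{2}$)
$b{\left(F \right)} = 4 + F$
$w{\left(t \right)} = \left(2 + t\right) \left(4 + t\right)$
$w{\left(W{\left(0 \right)} \right)} - -1904 = \left(2 + \frac{\left(-1 + 7 \cdot 0\right)^{2}}{49}\right) \left(4 + \frac{\left(-1 + 7 \cdot 0\right)^{2}}{49}\right) - -1904 = \left(2 + \frac{\left(-1 + 0\right)^{2}}{49}\right) \left(4 + \frac{\left(-1 + 0\right)^{2}}{49}\right) + 1904 = \left(2 + \frac{\left(-1\right)^{2}}{49}\right) \left(4 + \frac{\left(-1\right)^{2}}{49}\right) + 1904 = \left(2 + \frac{1}{49} \cdot 1\right) \left(4 + \frac{1}{49} \cdot 1\right) + 1904 = \left(2 + \frac{1}{49}\right) \left(4 + \frac{1}{49}\right) + 1904 = \frac{99}{49} \cdot \frac{197}{49} + 1904 = \frac{19503}{2401} + 1904 = \frac{4591007}{2401}$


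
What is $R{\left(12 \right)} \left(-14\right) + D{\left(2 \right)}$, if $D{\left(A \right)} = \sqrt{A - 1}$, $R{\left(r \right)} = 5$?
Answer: $-69$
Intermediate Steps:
$D{\left(A \right)} = \sqrt{-1 + A}$
$R{\left(12 \right)} \left(-14\right) + D{\left(2 \right)} = 5 \left(-14\right) + \sqrt{-1 + 2} = -70 + \sqrt{1} = -70 + 1 = -69$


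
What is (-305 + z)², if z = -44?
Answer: 121801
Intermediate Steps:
(-305 + z)² = (-305 - 44)² = (-349)² = 121801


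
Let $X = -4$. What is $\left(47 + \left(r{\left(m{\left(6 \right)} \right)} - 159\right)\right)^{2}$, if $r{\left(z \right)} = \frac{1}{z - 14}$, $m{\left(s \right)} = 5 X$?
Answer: $\frac{14508481}{1156} \approx 12551.0$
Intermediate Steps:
$m{\left(s \right)} = -20$ ($m{\left(s \right)} = 5 \left(-4\right) = -20$)
$r{\left(z \right)} = \frac{1}{-14 + z}$
$\left(47 + \left(r{\left(m{\left(6 \right)} \right)} - 159\right)\right)^{2} = \left(47 - \left(159 - \frac{1}{-14 - 20}\right)\right)^{2} = \left(47 - \left(159 - \frac{1}{-34}\right)\right)^{2} = \left(47 - \frac{5407}{34}\right)^{2} = \left(- \frac{3809}{34}\right)^{2} = \frac{14508481}{1156}$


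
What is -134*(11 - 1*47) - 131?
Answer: 4693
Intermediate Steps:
-134*(11 - 1*47) - 131 = -134*(11 - 47) - 131 = -134*(-36) - 131 = 4824 - 131 = 4693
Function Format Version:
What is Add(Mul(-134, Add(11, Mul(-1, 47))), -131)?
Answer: 4693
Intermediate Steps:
Add(Mul(-134, Add(11, Mul(-1, 47))), -131) = Add(Mul(-134, Add(11, -47)), -131) = Add(Mul(-134, -36), -131) = Add(4824, -131) = 4693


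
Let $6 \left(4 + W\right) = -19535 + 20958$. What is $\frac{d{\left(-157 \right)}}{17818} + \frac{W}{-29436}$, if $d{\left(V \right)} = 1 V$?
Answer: $- \frac{26328047}{1573471944} \approx -0.016732$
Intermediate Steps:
$d{\left(V \right)} = V$
$W = \frac{1399}{6}$ ($W = -4 + \frac{-19535 + 20958}{6} = -4 + \frac{1}{6} \cdot 1423 = -4 + \frac{1423}{6} = \frac{1399}{6} \approx 233.17$)
$\frac{d{\left(-157 \right)}}{17818} + \frac{W}{-29436} = - \frac{157}{17818} + \frac{1399}{6 \left(-29436\right)} = \left(-157\right) \frac{1}{17818} + \frac{1399}{6} \left(- \frac{1}{29436}\right) = - \frac{157}{17818} - \frac{1399}{176616} = - \frac{26328047}{1573471944}$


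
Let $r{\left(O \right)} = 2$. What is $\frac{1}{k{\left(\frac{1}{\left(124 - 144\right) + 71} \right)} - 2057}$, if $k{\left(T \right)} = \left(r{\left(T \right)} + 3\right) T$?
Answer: $- \frac{51}{104902} \approx -0.00048617$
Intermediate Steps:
$k{\left(T \right)} = 5 T$ ($k{\left(T \right)} = \left(2 + 3\right) T = 5 T$)
$\frac{1}{k{\left(\frac{1}{\left(124 - 144\right) + 71} \right)} - 2057} = \frac{1}{\frac{5}{\left(124 - 144\right) + 71} - 2057} = \frac{1}{\frac{5}{-20 + 71} - 2057} = \frac{1}{\frac{5}{51} - 2057} = \frac{1}{- \frac{104902}{51}} = - \frac{51}{104902}$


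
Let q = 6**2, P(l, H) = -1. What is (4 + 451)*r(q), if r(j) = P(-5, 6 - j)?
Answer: -455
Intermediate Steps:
q = 36
r(j) = -1
(4 + 451)*r(q) = (4 + 451)*(-1) = 455*(-1) = -455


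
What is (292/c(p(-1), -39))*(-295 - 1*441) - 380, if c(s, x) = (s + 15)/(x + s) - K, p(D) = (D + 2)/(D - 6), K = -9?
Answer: -29891724/1181 ≈ -25311.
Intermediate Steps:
p(D) = (2 + D)/(-6 + D)
c(s, x) = 9 + (15 + s)/(s + x) (c(s, x) = (s + 15)/(x + s) - 1*(-9) = (15 + s)/(s + x) + 9 = 9 + (15 + s)/(s + x))
(292/c(p(-1), -39))*(-295 - 1*441) - 380 = (292/(((15 + 9*(-39) + 10*((2 - 1)/(-6 - 1)))/((2 - 1)/(-6 - 1) - 39))))*(-295 - 1*441) - 380 = (292/(((15 - 351 + 10*(1/(-7)))/(1/(-7) - 39))))*(-295 - 441) - 380 = (292/(((15 - 351 + 10*(-⅐*1))/(-⅐*1 - 39))))*(-736) - 380 = (292/(((15 - 351 + 10*(-⅐))/(-⅐ - 39))))*(-736) - 380 = (292/(((15 - 351 - 10/7)/(-274/7))))*(-736) - 380 = (292/((-7/274*(-2362/7))))*(-736) - 380 = (292/(1181/137))*(-736) - 380 = (292*(137/1181))*(-736) - 380 = (40004/1181)*(-736) - 380 = -29442944/1181 - 380 = -29891724/1181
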